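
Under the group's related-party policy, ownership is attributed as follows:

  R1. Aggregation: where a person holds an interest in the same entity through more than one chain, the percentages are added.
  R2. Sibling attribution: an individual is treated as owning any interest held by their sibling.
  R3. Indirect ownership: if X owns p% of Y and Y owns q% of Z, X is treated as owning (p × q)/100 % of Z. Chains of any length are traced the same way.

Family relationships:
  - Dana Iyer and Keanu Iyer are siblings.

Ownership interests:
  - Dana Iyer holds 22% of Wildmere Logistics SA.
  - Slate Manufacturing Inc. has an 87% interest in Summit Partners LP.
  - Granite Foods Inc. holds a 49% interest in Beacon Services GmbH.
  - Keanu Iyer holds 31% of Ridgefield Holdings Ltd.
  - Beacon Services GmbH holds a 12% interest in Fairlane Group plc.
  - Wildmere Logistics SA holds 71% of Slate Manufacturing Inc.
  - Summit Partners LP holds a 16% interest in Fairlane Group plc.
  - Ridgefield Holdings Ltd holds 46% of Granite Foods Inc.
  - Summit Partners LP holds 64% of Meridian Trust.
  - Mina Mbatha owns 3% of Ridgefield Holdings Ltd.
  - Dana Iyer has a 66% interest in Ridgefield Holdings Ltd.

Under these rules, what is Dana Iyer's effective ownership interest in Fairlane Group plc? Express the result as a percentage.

By sibling attribution (R2), Dana Iyer is treated as also owning Keanu Iyer's interest in Ridgefield Holdings Ltd, giving 66% + 31% = 97%.
Chain via Wildmere Logistics SA → Slate Manufacturing Inc. → Summit Partners LP (R3): 22% × 71% × 87% × 16% = 2.174304% of Fairlane Group plc.
Chain via Ridgefield Holdings Ltd → Granite Foods Inc. → Beacon Services GmbH (R3): 97% × 46% × 49% × 12% = 2.623656% of Fairlane Group plc.
Aggregating (R1): 2.174304% + 2.623656% = 4.79796%.

4.79796%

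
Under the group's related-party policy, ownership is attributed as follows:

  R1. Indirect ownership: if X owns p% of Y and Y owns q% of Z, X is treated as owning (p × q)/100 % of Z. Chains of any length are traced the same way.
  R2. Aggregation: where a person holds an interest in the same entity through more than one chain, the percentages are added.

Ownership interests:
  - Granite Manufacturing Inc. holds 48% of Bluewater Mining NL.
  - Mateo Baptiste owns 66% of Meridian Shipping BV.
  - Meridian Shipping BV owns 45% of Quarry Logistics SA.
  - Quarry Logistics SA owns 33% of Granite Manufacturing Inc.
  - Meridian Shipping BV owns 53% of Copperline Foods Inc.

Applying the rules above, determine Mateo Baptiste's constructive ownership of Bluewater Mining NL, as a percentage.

4.70448%

Chain via Meridian Shipping BV → Quarry Logistics SA → Granite Manufacturing Inc. (R1): 66% × 45% × 33% × 48% = 4.70448% of Bluewater Mining NL.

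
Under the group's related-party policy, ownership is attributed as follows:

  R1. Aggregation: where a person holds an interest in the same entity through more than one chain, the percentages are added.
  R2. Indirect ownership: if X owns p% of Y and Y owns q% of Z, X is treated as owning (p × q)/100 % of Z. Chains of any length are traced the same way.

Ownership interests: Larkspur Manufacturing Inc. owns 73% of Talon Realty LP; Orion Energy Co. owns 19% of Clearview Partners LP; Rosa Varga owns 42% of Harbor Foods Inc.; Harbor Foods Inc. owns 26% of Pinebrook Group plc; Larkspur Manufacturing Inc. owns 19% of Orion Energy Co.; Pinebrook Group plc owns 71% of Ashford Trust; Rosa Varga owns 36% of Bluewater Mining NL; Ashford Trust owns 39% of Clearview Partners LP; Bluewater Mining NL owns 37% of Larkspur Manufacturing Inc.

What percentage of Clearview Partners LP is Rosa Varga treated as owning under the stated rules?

3.5046%

Chain via Bluewater Mining NL → Larkspur Manufacturing Inc. → Orion Energy Co. (R2): 36% × 37% × 19% × 19% = 0.480852% of Clearview Partners LP.
Chain via Harbor Foods Inc. → Pinebrook Group plc → Ashford Trust (R2): 42% × 26% × 71% × 39% = 3.023748% of Clearview Partners LP.
Aggregating (R1): 0.480852% + 3.023748% = 3.5046%.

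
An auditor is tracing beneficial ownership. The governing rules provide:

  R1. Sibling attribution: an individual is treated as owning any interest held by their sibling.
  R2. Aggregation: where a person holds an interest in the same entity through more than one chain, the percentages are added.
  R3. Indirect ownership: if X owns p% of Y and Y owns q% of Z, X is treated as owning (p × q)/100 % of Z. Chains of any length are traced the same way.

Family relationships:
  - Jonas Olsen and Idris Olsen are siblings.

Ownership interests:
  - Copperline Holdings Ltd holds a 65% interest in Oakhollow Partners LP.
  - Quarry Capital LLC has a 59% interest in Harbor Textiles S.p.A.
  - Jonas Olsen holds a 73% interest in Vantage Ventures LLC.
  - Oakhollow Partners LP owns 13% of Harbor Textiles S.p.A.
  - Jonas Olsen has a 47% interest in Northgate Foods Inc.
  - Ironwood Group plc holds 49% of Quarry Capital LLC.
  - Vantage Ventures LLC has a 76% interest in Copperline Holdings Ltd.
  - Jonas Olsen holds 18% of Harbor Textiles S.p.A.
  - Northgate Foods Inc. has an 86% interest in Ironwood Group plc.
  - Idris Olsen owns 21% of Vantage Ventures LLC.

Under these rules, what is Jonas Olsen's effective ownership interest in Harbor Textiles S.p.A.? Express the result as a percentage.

35.722102%

By sibling attribution (R1), Jonas Olsen is treated as also owning Idris Olsen's interest in Vantage Ventures LLC, giving 73% + 21% = 94%.
Chain via Northgate Foods Inc. → Ironwood Group plc → Quarry Capital LLC (R3): 47% × 86% × 49% × 59% = 11.685422% of Harbor Textiles S.p.A.
Chain via Vantage Ventures LLC → Copperline Holdings Ltd → Oakhollow Partners LP (R3): 94% × 76% × 65% × 13% = 6.03668% of Harbor Textiles S.p.A.
Direct interest in Harbor Textiles S.p.A: 18%.
Aggregating (R2): 11.685422% + 6.03668% + 18% = 35.722102%.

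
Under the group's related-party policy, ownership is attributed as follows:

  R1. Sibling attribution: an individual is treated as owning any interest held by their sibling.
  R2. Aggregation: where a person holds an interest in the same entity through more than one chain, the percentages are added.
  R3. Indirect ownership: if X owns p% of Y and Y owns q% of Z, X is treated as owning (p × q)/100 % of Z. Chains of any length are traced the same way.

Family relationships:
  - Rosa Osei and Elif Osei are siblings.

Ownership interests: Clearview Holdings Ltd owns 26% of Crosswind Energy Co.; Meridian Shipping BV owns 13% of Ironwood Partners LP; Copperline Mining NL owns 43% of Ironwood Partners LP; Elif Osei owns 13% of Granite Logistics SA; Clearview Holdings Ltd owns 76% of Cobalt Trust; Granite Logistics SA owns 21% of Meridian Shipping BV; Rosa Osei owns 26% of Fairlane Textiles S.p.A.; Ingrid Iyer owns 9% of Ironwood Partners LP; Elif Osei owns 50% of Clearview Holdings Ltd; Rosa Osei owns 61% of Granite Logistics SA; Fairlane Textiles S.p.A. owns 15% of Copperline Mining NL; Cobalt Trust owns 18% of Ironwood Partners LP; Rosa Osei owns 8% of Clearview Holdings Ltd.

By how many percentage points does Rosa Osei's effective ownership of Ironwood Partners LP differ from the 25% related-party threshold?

By sibling attribution (R1), Rosa Osei is treated as also owning Elif Osei's interest in Granite Logistics SA, giving 61% + 13% = 74%.
By sibling attribution (R1), Rosa Osei is treated as also owning Elif Osei's interest in Clearview Holdings Ltd, giving 8% + 50% = 58%.
Chain via Granite Logistics SA → Meridian Shipping BV (R3): 74% × 21% × 13% = 2.0202% of Ironwood Partners LP.
Chain via Fairlane Textiles S.p.A. → Copperline Mining NL (R3): 26% × 15% × 43% = 1.677% of Ironwood Partners LP.
Chain via Clearview Holdings Ltd → Cobalt Trust (R3): 58% × 76% × 18% = 7.9344% of Ironwood Partners LP.
Aggregating (R2): 2.0202% + 1.677% + 7.9344% = 11.6316%.
11.6316% falls short of the 25% threshold by 13.3684 percentage points.

13.3684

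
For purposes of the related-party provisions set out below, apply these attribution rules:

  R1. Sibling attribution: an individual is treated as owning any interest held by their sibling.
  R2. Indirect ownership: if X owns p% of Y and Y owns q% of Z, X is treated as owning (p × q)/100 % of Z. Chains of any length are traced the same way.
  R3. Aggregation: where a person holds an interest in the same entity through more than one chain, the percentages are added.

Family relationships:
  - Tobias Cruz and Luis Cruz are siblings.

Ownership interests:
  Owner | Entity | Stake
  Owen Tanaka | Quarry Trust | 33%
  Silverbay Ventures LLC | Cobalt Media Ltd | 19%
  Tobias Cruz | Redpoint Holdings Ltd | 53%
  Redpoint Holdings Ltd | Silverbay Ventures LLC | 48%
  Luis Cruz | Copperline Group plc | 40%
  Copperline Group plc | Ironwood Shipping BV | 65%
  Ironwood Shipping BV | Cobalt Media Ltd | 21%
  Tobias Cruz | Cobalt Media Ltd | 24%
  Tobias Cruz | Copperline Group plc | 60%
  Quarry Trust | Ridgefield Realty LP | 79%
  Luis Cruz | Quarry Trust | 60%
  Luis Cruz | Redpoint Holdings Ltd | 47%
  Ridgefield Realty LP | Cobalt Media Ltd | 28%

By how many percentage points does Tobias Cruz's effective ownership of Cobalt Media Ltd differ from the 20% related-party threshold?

By sibling attribution (R1), Tobias Cruz is treated as also owning Luis Cruz's interest in Redpoint Holdings Ltd, giving 53% + 47% = 100%.
By sibling attribution (R1), Tobias Cruz is treated as also owning Luis Cruz's interest in Copperline Group plc, giving 60% + 40% = 100%.
By sibling attribution (R1), Tobias Cruz is treated as owning Luis Cruz's 60% interest in Quarry Trust.
Chain via Redpoint Holdings Ltd → Silverbay Ventures LLC (R2): 100% × 48% × 19% = 9.12% of Cobalt Media Ltd.
Chain via Copperline Group plc → Ironwood Shipping BV (R2): 100% × 65% × 21% = 13.65% of Cobalt Media Ltd.
Direct interest in Cobalt Media Ltd: 24%.
Chain via Quarry Trust → Ridgefield Realty LP (R2): 60% × 79% × 28% = 13.272% of Cobalt Media Ltd.
Aggregating (R3): 9.12% + 13.65% + 24% + 13.272% = 60.042%.
60.042% exceeds the 20% threshold by 40.042 percentage points.

40.042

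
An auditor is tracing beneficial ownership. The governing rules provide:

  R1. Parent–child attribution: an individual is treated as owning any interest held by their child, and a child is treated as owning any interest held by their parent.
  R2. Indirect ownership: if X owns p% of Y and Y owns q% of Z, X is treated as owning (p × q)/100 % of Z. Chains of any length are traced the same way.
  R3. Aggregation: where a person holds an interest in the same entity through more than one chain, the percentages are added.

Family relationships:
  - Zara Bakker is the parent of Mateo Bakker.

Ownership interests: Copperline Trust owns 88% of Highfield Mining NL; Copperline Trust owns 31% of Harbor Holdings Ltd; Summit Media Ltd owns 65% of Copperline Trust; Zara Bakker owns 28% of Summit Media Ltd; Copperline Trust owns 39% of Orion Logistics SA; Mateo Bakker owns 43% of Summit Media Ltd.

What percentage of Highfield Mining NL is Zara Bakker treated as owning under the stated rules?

By parent–child attribution (R1), Zara Bakker is treated as also owning Mateo Bakker's interest in Summit Media Ltd, giving 28% + 43% = 71%.
Chain via Summit Media Ltd → Copperline Trust (R2): 71% × 65% × 88% = 40.612% of Highfield Mining NL.

40.612%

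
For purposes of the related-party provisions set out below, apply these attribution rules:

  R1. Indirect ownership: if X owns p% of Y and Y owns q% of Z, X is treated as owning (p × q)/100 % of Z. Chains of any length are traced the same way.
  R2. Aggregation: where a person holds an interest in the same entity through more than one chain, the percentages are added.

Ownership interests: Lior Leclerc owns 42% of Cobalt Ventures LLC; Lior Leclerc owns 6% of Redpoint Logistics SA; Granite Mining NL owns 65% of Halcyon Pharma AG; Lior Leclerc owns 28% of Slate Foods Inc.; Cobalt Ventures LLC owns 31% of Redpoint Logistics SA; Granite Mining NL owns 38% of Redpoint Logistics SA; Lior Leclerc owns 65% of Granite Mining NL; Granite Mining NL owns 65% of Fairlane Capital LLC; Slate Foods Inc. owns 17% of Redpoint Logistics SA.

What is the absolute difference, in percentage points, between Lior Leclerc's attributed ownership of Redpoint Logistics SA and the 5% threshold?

43.48

Chain via Slate Foods Inc. (R1): 28% × 17% = 4.76% of Redpoint Logistics SA.
Chain via Cobalt Ventures LLC (R1): 42% × 31% = 13.02% of Redpoint Logistics SA.
Chain via Granite Mining NL (R1): 65% × 38% = 24.7% of Redpoint Logistics SA.
Direct interest in Redpoint Logistics SA: 6%.
Aggregating (R2): 4.76% + 13.02% + 24.7% + 6% = 48.48%.
48.48% exceeds the 5% threshold by 43.48 percentage points.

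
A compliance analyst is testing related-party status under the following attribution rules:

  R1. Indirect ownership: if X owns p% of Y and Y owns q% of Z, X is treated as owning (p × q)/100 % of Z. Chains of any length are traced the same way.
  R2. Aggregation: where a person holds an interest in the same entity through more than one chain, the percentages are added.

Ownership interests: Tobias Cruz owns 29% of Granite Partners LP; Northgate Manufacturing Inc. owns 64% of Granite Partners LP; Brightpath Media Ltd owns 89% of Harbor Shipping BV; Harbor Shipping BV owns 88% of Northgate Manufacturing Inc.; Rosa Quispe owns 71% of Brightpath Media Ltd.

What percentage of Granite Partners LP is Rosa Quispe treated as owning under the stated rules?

35.588608%

Chain via Brightpath Media Ltd → Harbor Shipping BV → Northgate Manufacturing Inc. (R1): 71% × 89% × 88% × 64% = 35.588608% of Granite Partners LP.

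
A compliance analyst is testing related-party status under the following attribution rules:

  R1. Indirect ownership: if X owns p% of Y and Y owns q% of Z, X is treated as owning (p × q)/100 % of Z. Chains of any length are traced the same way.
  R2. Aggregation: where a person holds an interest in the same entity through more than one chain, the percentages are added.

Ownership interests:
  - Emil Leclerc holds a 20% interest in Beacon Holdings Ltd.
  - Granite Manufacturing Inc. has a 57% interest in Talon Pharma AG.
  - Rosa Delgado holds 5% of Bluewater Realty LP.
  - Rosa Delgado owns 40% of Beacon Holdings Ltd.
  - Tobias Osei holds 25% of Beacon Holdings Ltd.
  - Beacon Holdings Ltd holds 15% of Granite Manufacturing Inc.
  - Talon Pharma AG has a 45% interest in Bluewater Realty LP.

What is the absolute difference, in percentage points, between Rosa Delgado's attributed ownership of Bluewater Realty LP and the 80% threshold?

Chain via Beacon Holdings Ltd → Granite Manufacturing Inc. → Talon Pharma AG (R1): 40% × 15% × 57% × 45% = 1.539% of Bluewater Realty LP.
Direct interest in Bluewater Realty LP: 5%.
Aggregating (R2): 1.539% + 5% = 6.539%.
6.539% falls short of the 80% threshold by 73.461 percentage points.

73.461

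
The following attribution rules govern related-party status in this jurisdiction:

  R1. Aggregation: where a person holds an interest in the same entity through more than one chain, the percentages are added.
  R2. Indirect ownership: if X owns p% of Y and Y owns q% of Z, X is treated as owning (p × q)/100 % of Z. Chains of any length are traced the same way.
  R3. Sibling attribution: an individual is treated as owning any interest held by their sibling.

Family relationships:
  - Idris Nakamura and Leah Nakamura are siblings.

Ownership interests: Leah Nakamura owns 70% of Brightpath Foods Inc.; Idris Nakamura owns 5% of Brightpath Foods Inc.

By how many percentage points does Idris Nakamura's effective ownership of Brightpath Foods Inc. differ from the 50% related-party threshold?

25

By sibling attribution (R3), Idris Nakamura is treated as also owning Leah Nakamura's interest in Brightpath Foods Inc, giving 5% + 70% = 75%.
Direct interest in Brightpath Foods Inc: 75%.
75% exceeds the 50% threshold by 25 percentage points.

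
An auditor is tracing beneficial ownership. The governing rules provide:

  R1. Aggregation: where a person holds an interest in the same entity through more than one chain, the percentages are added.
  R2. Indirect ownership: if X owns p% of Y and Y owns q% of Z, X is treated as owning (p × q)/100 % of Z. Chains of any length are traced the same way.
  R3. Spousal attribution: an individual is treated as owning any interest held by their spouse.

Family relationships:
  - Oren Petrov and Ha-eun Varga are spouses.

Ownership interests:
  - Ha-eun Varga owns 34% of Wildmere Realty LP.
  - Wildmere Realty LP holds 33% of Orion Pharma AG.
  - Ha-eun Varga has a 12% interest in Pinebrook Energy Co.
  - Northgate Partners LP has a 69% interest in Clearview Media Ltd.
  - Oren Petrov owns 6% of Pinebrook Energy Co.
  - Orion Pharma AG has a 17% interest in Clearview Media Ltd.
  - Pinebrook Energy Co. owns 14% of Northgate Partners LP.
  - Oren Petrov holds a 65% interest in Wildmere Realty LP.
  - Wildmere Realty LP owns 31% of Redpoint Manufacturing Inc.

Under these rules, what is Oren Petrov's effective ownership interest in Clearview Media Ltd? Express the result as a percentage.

By spousal attribution (R3), Oren Petrov is treated as also owning Ha-eun Varga's interest in Wildmere Realty LP, giving 65% + 34% = 99%.
By spousal attribution (R3), Oren Petrov is treated as also owning Ha-eun Varga's interest in Pinebrook Energy Co, giving 6% + 12% = 18%.
Chain via Wildmere Realty LP → Orion Pharma AG (R2): 99% × 33% × 17% = 5.5539% of Clearview Media Ltd.
Chain via Pinebrook Energy Co. → Northgate Partners LP (R2): 18% × 14% × 69% = 1.7388% of Clearview Media Ltd.
Aggregating (R1): 5.5539% + 1.7388% = 7.2927%.

7.2927%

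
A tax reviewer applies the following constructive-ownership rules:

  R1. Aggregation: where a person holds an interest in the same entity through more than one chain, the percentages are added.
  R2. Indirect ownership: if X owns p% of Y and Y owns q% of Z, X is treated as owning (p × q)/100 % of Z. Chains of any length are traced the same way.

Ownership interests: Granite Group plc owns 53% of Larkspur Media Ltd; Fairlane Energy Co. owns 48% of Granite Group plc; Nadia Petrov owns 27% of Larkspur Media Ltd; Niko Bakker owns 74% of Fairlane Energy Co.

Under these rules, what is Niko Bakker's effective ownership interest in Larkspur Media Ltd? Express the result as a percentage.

Chain via Fairlane Energy Co. → Granite Group plc (R2): 74% × 48% × 53% = 18.8256% of Larkspur Media Ltd.

18.8256%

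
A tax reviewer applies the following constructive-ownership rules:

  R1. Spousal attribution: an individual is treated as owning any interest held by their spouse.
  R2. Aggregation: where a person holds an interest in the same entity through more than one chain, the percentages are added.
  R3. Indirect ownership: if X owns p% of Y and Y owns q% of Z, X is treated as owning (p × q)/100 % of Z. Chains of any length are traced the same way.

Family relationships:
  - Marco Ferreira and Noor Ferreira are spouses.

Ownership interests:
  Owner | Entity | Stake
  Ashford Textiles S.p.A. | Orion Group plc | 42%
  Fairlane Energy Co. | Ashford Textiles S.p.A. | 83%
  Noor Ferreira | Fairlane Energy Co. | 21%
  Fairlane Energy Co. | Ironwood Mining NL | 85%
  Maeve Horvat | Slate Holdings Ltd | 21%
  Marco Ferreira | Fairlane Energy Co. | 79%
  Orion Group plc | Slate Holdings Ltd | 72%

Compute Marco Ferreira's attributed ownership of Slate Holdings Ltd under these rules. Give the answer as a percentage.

By spousal attribution (R1), Marco Ferreira is treated as also owning Noor Ferreira's interest in Fairlane Energy Co, giving 79% + 21% = 100%.
Chain via Fairlane Energy Co. → Ashford Textiles S.p.A. → Orion Group plc (R3): 100% × 83% × 42% × 72% = 25.0992% of Slate Holdings Ltd.

25.0992%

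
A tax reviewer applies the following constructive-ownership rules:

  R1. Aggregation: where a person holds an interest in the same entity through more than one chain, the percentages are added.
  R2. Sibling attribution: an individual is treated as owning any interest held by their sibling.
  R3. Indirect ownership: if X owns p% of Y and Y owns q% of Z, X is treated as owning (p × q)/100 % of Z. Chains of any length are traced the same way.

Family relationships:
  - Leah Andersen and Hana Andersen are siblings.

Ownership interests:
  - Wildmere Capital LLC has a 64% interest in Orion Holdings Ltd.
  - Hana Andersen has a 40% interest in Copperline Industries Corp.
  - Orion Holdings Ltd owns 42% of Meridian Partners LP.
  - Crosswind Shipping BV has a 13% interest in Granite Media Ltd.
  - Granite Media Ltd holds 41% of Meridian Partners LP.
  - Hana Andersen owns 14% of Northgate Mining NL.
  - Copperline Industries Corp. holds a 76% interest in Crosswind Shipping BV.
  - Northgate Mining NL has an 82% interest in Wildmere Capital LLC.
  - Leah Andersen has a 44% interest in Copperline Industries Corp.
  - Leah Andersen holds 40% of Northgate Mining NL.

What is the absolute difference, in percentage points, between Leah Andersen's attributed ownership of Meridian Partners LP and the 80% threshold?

64.694864

By sibling attribution (R2), Leah Andersen is treated as also owning Hana Andersen's interest in Copperline Industries Corp, giving 44% + 40% = 84%.
By sibling attribution (R2), Leah Andersen is treated as also owning Hana Andersen's interest in Northgate Mining NL, giving 40% + 14% = 54%.
Chain via Copperline Industries Corp. → Crosswind Shipping BV → Granite Media Ltd (R3): 84% × 76% × 13% × 41% = 3.402672% of Meridian Partners LP.
Chain via Northgate Mining NL → Wildmere Capital LLC → Orion Holdings Ltd (R3): 54% × 82% × 64% × 42% = 11.902464% of Meridian Partners LP.
Aggregating (R1): 3.402672% + 11.902464% = 15.305136%.
15.305136% falls short of the 80% threshold by 64.694864 percentage points.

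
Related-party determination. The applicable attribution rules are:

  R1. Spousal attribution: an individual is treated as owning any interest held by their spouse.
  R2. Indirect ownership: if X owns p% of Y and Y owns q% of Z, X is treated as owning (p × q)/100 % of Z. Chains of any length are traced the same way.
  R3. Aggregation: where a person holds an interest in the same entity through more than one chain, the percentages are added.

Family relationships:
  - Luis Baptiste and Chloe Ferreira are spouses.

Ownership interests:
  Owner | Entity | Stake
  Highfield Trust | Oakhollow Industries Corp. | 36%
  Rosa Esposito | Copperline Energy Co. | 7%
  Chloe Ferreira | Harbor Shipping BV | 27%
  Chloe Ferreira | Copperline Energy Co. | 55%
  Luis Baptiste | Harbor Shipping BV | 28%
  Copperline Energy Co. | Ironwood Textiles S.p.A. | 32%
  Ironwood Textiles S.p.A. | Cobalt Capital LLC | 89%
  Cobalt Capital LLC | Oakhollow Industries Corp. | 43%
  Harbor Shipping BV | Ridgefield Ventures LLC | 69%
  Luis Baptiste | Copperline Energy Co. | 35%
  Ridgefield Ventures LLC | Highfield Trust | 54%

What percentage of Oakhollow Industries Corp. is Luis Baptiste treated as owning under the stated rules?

By spousal attribution (R1), Luis Baptiste is treated as also owning Chloe Ferreira's interest in Harbor Shipping BV, giving 28% + 27% = 55%.
By spousal attribution (R1), Luis Baptiste is treated as also owning Chloe Ferreira's interest in Copperline Energy Co, giving 35% + 55% = 90%.
Chain via Harbor Shipping BV → Ridgefield Ventures LLC → Highfield Trust (R2): 55% × 69% × 54% × 36% = 7.37748% of Oakhollow Industries Corp.
Chain via Copperline Energy Co. → Ironwood Textiles S.p.A. → Cobalt Capital LLC (R2): 90% × 32% × 89% × 43% = 11.02176% of Oakhollow Industries Corp.
Aggregating (R3): 7.37748% + 11.02176% = 18.39924%.

18.39924%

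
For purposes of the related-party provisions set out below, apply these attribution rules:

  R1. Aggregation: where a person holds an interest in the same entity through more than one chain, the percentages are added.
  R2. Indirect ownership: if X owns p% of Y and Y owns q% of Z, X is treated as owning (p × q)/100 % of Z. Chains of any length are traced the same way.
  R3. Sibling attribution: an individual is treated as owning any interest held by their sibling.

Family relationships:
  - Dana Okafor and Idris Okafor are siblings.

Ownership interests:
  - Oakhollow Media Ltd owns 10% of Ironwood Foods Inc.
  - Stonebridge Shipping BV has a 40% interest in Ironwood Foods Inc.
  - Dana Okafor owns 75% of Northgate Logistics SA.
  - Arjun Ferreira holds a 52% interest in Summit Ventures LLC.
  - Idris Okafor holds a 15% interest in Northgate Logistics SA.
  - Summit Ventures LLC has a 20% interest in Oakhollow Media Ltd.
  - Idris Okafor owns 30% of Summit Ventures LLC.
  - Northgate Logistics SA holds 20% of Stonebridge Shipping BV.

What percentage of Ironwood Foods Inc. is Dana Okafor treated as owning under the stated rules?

By sibling attribution (R3), Dana Okafor is treated as also owning Idris Okafor's interest in Northgate Logistics SA, giving 75% + 15% = 90%.
By sibling attribution (R3), Dana Okafor is treated as owning Idris Okafor's 30% interest in Summit Ventures LLC.
Chain via Northgate Logistics SA → Stonebridge Shipping BV (R2): 90% × 20% × 40% = 7.2% of Ironwood Foods Inc.
Chain via Summit Ventures LLC → Oakhollow Media Ltd (R2): 30% × 20% × 10% = 0.6% of Ironwood Foods Inc.
Aggregating (R1): 7.2% + 0.6% = 7.8%.

7.8%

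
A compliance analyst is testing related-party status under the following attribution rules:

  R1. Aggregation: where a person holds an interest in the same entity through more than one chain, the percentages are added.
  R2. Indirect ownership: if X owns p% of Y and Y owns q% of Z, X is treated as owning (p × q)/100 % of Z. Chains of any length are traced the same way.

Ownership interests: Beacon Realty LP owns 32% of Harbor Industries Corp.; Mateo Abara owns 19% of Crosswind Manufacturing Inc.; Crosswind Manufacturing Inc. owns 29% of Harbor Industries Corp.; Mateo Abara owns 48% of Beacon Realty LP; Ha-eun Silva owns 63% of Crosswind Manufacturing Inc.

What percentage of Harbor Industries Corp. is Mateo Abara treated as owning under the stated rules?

Chain via Crosswind Manufacturing Inc. (R2): 19% × 29% = 5.51% of Harbor Industries Corp.
Chain via Beacon Realty LP (R2): 48% × 32% = 15.36% of Harbor Industries Corp.
Aggregating (R1): 5.51% + 15.36% = 20.87%.

20.87%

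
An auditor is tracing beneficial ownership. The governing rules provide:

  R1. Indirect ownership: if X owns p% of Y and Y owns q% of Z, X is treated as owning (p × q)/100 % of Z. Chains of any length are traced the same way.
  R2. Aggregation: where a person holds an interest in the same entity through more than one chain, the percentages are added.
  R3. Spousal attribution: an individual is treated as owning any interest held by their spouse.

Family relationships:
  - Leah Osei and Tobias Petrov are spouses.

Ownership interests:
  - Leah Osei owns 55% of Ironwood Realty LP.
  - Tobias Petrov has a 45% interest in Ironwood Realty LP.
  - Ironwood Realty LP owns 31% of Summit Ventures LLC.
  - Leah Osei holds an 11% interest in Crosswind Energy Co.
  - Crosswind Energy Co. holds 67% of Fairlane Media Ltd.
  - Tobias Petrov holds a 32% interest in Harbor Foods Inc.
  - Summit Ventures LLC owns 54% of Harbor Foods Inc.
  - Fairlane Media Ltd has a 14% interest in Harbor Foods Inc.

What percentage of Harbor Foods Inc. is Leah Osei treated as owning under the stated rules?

By spousal attribution (R3), Leah Osei is treated as also owning Tobias Petrov's interest in Ironwood Realty LP, giving 55% + 45% = 100%.
By spousal attribution (R3), Leah Osei is treated as owning Tobias Petrov's 32% interest in Harbor Foods Inc.
Chain via Ironwood Realty LP → Summit Ventures LLC (R1): 100% × 31% × 54% = 16.74% of Harbor Foods Inc.
Chain via Crosswind Energy Co. → Fairlane Media Ltd (R1): 11% × 67% × 14% = 1.0318% of Harbor Foods Inc.
Direct interest in Harbor Foods Inc: 32%.
Aggregating (R2): 16.74% + 1.0318% + 32% = 49.7718%.

49.7718%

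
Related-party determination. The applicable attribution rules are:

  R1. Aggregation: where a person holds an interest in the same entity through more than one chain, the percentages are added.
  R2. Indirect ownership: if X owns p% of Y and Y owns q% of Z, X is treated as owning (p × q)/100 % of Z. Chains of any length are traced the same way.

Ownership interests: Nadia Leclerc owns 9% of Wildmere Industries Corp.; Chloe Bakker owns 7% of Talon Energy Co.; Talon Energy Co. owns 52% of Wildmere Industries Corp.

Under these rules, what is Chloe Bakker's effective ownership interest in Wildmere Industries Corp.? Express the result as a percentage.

Chain via Talon Energy Co. (R2): 7% × 52% = 3.64% of Wildmere Industries Corp.

3.64%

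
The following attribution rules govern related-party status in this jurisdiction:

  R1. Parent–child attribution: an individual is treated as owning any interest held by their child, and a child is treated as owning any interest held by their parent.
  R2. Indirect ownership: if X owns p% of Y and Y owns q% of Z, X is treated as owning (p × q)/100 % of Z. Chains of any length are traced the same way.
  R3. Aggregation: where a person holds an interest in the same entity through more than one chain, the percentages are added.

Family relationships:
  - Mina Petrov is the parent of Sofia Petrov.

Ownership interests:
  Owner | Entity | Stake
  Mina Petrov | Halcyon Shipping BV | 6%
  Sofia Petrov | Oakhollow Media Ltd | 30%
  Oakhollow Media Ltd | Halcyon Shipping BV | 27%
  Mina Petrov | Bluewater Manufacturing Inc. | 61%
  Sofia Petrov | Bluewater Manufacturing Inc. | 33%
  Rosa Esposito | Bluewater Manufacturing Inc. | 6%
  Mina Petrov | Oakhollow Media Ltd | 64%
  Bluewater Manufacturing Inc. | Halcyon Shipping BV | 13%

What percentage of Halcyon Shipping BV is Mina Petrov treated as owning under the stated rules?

43.6%

By parent–child attribution (R1), Mina Petrov is treated as also owning Sofia Petrov's interest in Bluewater Manufacturing Inc, giving 61% + 33% = 94%.
By parent–child attribution (R1), Mina Petrov is treated as also owning Sofia Petrov's interest in Oakhollow Media Ltd, giving 64% + 30% = 94%.
Chain via Bluewater Manufacturing Inc. (R2): 94% × 13% = 12.22% of Halcyon Shipping BV.
Chain via Oakhollow Media Ltd (R2): 94% × 27% = 25.38% of Halcyon Shipping BV.
Direct interest in Halcyon Shipping BV: 6%.
Aggregating (R3): 12.22% + 25.38% + 6% = 43.6%.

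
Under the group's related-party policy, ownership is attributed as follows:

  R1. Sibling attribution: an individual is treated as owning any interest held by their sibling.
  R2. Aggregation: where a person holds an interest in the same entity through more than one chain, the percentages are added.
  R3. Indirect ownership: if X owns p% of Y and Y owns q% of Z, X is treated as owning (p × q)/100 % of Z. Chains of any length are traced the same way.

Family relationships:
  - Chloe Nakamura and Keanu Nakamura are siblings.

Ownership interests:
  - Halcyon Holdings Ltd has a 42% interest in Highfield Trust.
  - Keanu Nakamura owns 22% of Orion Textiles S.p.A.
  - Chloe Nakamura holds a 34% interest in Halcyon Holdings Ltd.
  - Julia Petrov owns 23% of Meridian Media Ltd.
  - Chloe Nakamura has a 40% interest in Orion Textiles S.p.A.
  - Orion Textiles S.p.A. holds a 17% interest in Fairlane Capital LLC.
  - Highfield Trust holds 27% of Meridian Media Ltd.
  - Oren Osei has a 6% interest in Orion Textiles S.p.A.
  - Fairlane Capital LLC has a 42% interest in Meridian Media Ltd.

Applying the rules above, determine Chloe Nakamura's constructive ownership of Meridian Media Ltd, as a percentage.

By sibling attribution (R1), Chloe Nakamura is treated as also owning Keanu Nakamura's interest in Orion Textiles S.p.A, giving 40% + 22% = 62%.
Chain via Halcyon Holdings Ltd → Highfield Trust (R3): 34% × 42% × 27% = 3.8556% of Meridian Media Ltd.
Chain via Orion Textiles S.p.A. → Fairlane Capital LLC (R3): 62% × 17% × 42% = 4.4268% of Meridian Media Ltd.
Aggregating (R2): 3.8556% + 4.4268% = 8.2824%.

8.2824%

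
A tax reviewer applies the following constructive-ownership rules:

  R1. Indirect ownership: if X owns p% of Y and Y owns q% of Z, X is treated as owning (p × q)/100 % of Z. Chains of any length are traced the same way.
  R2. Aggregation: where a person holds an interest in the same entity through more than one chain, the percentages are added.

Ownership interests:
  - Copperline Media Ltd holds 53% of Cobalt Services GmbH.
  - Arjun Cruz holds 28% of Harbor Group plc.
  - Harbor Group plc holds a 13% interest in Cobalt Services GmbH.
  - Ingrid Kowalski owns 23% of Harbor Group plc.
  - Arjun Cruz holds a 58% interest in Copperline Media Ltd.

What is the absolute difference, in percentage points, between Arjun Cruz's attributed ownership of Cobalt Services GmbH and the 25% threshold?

Chain via Copperline Media Ltd (R1): 58% × 53% = 30.74% of Cobalt Services GmbH.
Chain via Harbor Group plc (R1): 28% × 13% = 3.64% of Cobalt Services GmbH.
Aggregating (R2): 30.74% + 3.64% = 34.38%.
34.38% exceeds the 25% threshold by 9.38 percentage points.

9.38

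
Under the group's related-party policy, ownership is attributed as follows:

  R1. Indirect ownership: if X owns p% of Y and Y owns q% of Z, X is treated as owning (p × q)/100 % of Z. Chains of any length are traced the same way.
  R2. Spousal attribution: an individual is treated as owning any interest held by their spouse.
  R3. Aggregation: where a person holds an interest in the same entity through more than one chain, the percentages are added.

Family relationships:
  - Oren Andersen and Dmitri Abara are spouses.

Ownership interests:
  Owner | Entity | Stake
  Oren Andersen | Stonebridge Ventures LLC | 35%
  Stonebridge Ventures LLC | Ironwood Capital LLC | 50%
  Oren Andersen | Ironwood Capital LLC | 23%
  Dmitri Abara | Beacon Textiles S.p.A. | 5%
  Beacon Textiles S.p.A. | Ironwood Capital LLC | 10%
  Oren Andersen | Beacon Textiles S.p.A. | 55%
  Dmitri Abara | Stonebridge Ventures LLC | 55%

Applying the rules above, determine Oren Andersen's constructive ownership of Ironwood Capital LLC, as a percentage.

By spousal attribution (R2), Oren Andersen is treated as also owning Dmitri Abara's interest in Beacon Textiles S.p.A, giving 55% + 5% = 60%.
By spousal attribution (R2), Oren Andersen is treated as also owning Dmitri Abara's interest in Stonebridge Ventures LLC, giving 35% + 55% = 90%.
Chain via Beacon Textiles S.p.A. (R1): 60% × 10% = 6% of Ironwood Capital LLC.
Chain via Stonebridge Ventures LLC (R1): 90% × 50% = 45% of Ironwood Capital LLC.
Direct interest in Ironwood Capital LLC: 23%.
Aggregating (R3): 6% + 45% + 23% = 74%.

74%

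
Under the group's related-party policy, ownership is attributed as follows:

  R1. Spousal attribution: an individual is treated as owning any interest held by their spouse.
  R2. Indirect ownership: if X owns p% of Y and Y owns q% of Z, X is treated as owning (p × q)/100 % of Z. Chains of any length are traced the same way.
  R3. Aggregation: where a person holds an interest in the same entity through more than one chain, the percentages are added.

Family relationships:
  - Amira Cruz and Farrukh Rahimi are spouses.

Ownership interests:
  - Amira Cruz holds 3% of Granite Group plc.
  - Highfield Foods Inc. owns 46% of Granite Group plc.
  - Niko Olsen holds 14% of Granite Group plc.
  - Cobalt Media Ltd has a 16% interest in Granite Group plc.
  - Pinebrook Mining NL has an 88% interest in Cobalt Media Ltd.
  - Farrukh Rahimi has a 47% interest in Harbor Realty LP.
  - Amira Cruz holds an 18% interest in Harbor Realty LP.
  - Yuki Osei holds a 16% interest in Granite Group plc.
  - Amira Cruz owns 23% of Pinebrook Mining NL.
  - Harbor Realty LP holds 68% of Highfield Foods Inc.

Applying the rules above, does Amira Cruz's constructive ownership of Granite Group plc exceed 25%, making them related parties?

Yes

By spousal attribution (R1), Amira Cruz is treated as also owning Farrukh Rahimi's interest in Harbor Realty LP, giving 18% + 47% = 65%.
Chain via Pinebrook Mining NL → Cobalt Media Ltd (R2): 23% × 88% × 16% = 3.2384% of Granite Group plc.
Chain via Harbor Realty LP → Highfield Foods Inc. (R2): 65% × 68% × 46% = 20.332% of Granite Group plc.
Direct interest in Granite Group plc: 3%.
Aggregating (R3): 3.2384% + 20.332% + 3% = 26.5704%.
26.5704% exceeds the 25% threshold, so Amira is a related party to Granite Group plc.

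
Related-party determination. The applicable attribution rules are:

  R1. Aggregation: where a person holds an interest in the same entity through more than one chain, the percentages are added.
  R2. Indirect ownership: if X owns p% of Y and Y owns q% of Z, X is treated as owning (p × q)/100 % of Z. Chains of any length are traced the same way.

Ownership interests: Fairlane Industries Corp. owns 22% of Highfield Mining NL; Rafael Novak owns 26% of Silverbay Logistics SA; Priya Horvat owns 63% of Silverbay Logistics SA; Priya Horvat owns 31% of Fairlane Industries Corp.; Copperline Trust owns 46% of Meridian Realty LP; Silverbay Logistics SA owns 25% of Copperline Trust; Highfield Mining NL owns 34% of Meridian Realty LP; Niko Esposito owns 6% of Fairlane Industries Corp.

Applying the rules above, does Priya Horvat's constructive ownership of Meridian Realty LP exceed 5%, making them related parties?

Yes

Chain via Silverbay Logistics SA → Copperline Trust (R2): 63% × 25% × 46% = 7.245% of Meridian Realty LP.
Chain via Fairlane Industries Corp. → Highfield Mining NL (R2): 31% × 22% × 34% = 2.3188% of Meridian Realty LP.
Aggregating (R1): 7.245% + 2.3188% = 9.5638%.
9.5638% exceeds the 5% threshold, so Priya is a related party to Meridian Realty LP.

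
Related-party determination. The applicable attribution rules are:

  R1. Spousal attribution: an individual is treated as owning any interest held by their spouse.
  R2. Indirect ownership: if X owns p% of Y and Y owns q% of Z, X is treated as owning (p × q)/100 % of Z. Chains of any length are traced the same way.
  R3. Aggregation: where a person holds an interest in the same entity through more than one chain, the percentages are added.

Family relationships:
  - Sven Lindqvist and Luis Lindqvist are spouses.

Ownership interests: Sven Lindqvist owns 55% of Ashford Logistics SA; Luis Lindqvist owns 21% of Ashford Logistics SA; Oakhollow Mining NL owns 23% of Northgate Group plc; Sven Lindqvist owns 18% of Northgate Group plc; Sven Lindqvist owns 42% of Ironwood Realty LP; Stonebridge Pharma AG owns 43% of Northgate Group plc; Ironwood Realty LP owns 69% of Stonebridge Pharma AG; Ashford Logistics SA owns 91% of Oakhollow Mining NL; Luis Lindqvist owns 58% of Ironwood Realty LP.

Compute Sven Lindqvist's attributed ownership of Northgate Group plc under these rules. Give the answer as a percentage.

63.5768%

By spousal attribution (R1), Sven Lindqvist is treated as also owning Luis Lindqvist's interest in Ironwood Realty LP, giving 42% + 58% = 100%.
By spousal attribution (R1), Sven Lindqvist is treated as also owning Luis Lindqvist's interest in Ashford Logistics SA, giving 55% + 21% = 76%.
Chain via Ironwood Realty LP → Stonebridge Pharma AG (R2): 100% × 69% × 43% = 29.67% of Northgate Group plc.
Chain via Ashford Logistics SA → Oakhollow Mining NL (R2): 76% × 91% × 23% = 15.9068% of Northgate Group plc.
Direct interest in Northgate Group plc: 18%.
Aggregating (R3): 29.67% + 15.9068% + 18% = 63.5768%.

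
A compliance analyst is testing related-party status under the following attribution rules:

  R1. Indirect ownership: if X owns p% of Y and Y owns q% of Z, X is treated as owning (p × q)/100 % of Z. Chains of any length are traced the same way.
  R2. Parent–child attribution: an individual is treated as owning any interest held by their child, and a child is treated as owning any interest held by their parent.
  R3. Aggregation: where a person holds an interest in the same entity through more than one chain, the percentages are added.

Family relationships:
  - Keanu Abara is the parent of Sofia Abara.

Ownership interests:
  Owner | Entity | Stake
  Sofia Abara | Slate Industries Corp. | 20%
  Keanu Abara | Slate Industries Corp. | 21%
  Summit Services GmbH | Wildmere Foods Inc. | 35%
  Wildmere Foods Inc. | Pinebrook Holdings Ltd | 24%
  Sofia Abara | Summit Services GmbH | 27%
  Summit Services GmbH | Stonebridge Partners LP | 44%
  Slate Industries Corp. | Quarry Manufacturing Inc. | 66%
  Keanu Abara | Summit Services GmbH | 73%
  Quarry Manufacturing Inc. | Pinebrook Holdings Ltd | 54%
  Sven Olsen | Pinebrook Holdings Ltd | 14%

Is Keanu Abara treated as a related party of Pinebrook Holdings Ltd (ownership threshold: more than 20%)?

By parent–child attribution (R2), Keanu Abara is treated as also owning Sofia Abara's interest in Summit Services GmbH, giving 73% + 27% = 100%.
By parent–child attribution (R2), Keanu Abara is treated as also owning Sofia Abara's interest in Slate Industries Corp, giving 21% + 20% = 41%.
Chain via Summit Services GmbH → Wildmere Foods Inc. (R1): 100% × 35% × 24% = 8.4% of Pinebrook Holdings Ltd.
Chain via Slate Industries Corp. → Quarry Manufacturing Inc. (R1): 41% × 66% × 54% = 14.6124% of Pinebrook Holdings Ltd.
Aggregating (R3): 8.4% + 14.6124% = 23.0124%.
23.0124% exceeds the 20% threshold, so Keanu is a related party to Pinebrook Holdings Ltd.

Yes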